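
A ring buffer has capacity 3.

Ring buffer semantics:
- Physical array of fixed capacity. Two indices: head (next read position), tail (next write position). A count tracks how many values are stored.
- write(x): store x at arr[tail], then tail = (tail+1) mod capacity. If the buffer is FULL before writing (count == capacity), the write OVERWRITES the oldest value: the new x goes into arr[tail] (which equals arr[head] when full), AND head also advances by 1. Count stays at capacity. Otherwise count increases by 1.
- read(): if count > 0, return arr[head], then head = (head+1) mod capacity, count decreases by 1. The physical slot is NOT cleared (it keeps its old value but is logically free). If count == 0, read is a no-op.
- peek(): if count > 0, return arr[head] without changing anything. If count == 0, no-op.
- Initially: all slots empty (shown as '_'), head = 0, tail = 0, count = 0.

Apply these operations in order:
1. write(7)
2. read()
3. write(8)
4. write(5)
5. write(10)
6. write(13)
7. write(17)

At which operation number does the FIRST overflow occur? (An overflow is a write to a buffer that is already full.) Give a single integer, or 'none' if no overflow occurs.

After op 1 (write(7)): arr=[7 _ _] head=0 tail=1 count=1
After op 2 (read()): arr=[7 _ _] head=1 tail=1 count=0
After op 3 (write(8)): arr=[7 8 _] head=1 tail=2 count=1
After op 4 (write(5)): arr=[7 8 5] head=1 tail=0 count=2
After op 5 (write(10)): arr=[10 8 5] head=1 tail=1 count=3
After op 6 (write(13)): arr=[10 13 5] head=2 tail=2 count=3
After op 7 (write(17)): arr=[10 13 17] head=0 tail=0 count=3

Answer: 6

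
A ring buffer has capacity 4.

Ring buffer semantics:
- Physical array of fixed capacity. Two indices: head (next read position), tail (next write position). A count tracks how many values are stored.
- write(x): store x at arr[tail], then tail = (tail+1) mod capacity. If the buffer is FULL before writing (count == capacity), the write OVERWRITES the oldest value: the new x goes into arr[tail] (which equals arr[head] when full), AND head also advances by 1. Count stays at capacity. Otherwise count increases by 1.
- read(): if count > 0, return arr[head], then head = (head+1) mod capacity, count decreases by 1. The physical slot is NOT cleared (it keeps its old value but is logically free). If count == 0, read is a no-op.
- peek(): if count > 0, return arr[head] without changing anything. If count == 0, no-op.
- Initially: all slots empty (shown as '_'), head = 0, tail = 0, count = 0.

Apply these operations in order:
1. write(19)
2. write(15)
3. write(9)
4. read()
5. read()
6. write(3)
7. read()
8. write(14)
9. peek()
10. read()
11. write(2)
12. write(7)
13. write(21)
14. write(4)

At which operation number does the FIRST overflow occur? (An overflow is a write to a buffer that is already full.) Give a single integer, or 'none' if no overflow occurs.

Answer: 14

Derivation:
After op 1 (write(19)): arr=[19 _ _ _] head=0 tail=1 count=1
After op 2 (write(15)): arr=[19 15 _ _] head=0 tail=2 count=2
After op 3 (write(9)): arr=[19 15 9 _] head=0 tail=3 count=3
After op 4 (read()): arr=[19 15 9 _] head=1 tail=3 count=2
After op 5 (read()): arr=[19 15 9 _] head=2 tail=3 count=1
After op 6 (write(3)): arr=[19 15 9 3] head=2 tail=0 count=2
After op 7 (read()): arr=[19 15 9 3] head=3 tail=0 count=1
After op 8 (write(14)): arr=[14 15 9 3] head=3 tail=1 count=2
After op 9 (peek()): arr=[14 15 9 3] head=3 tail=1 count=2
After op 10 (read()): arr=[14 15 9 3] head=0 tail=1 count=1
After op 11 (write(2)): arr=[14 2 9 3] head=0 tail=2 count=2
After op 12 (write(7)): arr=[14 2 7 3] head=0 tail=3 count=3
After op 13 (write(21)): arr=[14 2 7 21] head=0 tail=0 count=4
After op 14 (write(4)): arr=[4 2 7 21] head=1 tail=1 count=4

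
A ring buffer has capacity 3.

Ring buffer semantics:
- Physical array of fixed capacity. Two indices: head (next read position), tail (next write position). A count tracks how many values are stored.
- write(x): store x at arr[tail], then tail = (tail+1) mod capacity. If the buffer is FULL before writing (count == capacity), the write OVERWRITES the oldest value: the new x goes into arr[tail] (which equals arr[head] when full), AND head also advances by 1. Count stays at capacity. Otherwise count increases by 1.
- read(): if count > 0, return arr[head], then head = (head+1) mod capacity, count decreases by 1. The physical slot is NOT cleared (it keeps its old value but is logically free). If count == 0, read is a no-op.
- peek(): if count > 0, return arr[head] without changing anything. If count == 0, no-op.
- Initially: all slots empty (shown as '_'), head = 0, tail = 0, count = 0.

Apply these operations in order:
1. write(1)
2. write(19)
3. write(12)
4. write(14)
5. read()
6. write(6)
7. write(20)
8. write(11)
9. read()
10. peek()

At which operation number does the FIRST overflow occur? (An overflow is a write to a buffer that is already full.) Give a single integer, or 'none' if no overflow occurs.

Answer: 4

Derivation:
After op 1 (write(1)): arr=[1 _ _] head=0 tail=1 count=1
After op 2 (write(19)): arr=[1 19 _] head=0 tail=2 count=2
After op 3 (write(12)): arr=[1 19 12] head=0 tail=0 count=3
After op 4 (write(14)): arr=[14 19 12] head=1 tail=1 count=3
After op 5 (read()): arr=[14 19 12] head=2 tail=1 count=2
After op 6 (write(6)): arr=[14 6 12] head=2 tail=2 count=3
After op 7 (write(20)): arr=[14 6 20] head=0 tail=0 count=3
After op 8 (write(11)): arr=[11 6 20] head=1 tail=1 count=3
After op 9 (read()): arr=[11 6 20] head=2 tail=1 count=2
After op 10 (peek()): arr=[11 6 20] head=2 tail=1 count=2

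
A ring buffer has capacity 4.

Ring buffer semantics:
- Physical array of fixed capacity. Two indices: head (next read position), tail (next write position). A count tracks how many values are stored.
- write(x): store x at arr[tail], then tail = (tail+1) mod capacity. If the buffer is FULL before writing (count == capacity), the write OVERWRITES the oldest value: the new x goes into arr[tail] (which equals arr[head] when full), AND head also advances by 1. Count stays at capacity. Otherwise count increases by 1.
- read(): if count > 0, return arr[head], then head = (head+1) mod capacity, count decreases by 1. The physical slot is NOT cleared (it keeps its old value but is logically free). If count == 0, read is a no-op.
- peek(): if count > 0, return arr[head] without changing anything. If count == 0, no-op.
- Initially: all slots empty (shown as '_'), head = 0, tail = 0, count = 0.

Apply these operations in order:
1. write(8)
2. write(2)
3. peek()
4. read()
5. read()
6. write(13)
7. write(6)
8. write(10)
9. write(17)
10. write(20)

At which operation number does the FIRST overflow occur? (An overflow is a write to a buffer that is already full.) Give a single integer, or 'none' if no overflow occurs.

Answer: 10

Derivation:
After op 1 (write(8)): arr=[8 _ _ _] head=0 tail=1 count=1
After op 2 (write(2)): arr=[8 2 _ _] head=0 tail=2 count=2
After op 3 (peek()): arr=[8 2 _ _] head=0 tail=2 count=2
After op 4 (read()): arr=[8 2 _ _] head=1 tail=2 count=1
After op 5 (read()): arr=[8 2 _ _] head=2 tail=2 count=0
After op 6 (write(13)): arr=[8 2 13 _] head=2 tail=3 count=1
After op 7 (write(6)): arr=[8 2 13 6] head=2 tail=0 count=2
After op 8 (write(10)): arr=[10 2 13 6] head=2 tail=1 count=3
After op 9 (write(17)): arr=[10 17 13 6] head=2 tail=2 count=4
After op 10 (write(20)): arr=[10 17 20 6] head=3 tail=3 count=4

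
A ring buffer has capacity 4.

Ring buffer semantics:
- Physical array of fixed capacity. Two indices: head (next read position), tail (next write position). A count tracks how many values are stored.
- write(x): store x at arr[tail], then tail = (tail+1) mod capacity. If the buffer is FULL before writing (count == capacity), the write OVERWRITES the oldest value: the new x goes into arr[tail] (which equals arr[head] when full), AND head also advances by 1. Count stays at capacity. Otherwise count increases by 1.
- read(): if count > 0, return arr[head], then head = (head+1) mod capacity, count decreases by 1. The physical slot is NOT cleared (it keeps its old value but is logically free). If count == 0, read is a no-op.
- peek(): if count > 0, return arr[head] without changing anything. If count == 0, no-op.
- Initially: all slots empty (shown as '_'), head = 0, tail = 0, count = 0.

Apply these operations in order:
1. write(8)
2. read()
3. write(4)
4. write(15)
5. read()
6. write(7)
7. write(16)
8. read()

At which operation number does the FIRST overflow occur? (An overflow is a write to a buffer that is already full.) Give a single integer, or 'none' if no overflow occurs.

After op 1 (write(8)): arr=[8 _ _ _] head=0 tail=1 count=1
After op 2 (read()): arr=[8 _ _ _] head=1 tail=1 count=0
After op 3 (write(4)): arr=[8 4 _ _] head=1 tail=2 count=1
After op 4 (write(15)): arr=[8 4 15 _] head=1 tail=3 count=2
After op 5 (read()): arr=[8 4 15 _] head=2 tail=3 count=1
After op 6 (write(7)): arr=[8 4 15 7] head=2 tail=0 count=2
After op 7 (write(16)): arr=[16 4 15 7] head=2 tail=1 count=3
After op 8 (read()): arr=[16 4 15 7] head=3 tail=1 count=2

Answer: none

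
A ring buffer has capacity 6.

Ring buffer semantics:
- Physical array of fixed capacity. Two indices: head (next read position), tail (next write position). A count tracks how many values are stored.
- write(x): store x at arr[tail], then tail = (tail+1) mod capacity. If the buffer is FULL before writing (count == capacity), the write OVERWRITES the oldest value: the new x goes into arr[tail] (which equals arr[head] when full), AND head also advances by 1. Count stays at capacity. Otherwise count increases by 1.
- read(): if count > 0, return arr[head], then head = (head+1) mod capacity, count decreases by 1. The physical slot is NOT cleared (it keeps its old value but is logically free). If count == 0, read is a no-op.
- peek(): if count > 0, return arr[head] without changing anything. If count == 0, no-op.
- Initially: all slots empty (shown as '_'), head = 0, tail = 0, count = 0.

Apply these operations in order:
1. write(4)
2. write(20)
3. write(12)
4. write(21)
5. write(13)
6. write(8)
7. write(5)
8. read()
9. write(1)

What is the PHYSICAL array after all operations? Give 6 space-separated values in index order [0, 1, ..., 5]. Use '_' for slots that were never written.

Answer: 5 1 12 21 13 8

Derivation:
After op 1 (write(4)): arr=[4 _ _ _ _ _] head=0 tail=1 count=1
After op 2 (write(20)): arr=[4 20 _ _ _ _] head=0 tail=2 count=2
After op 3 (write(12)): arr=[4 20 12 _ _ _] head=0 tail=3 count=3
After op 4 (write(21)): arr=[4 20 12 21 _ _] head=0 tail=4 count=4
After op 5 (write(13)): arr=[4 20 12 21 13 _] head=0 tail=5 count=5
After op 6 (write(8)): arr=[4 20 12 21 13 8] head=0 tail=0 count=6
After op 7 (write(5)): arr=[5 20 12 21 13 8] head=1 tail=1 count=6
After op 8 (read()): arr=[5 20 12 21 13 8] head=2 tail=1 count=5
After op 9 (write(1)): arr=[5 1 12 21 13 8] head=2 tail=2 count=6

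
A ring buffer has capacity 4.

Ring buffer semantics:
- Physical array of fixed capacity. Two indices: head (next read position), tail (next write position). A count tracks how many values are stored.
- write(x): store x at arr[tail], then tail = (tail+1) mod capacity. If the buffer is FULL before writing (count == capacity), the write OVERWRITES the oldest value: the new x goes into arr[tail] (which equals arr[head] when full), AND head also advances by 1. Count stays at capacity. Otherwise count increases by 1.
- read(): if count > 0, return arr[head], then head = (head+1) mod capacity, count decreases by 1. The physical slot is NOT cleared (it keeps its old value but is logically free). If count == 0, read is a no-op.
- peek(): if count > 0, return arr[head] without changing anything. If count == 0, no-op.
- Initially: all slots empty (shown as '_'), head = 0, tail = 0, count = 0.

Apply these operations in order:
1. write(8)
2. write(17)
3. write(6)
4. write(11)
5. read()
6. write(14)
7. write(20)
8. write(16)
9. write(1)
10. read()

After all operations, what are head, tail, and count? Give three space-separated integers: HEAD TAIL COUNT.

After op 1 (write(8)): arr=[8 _ _ _] head=0 tail=1 count=1
After op 2 (write(17)): arr=[8 17 _ _] head=0 tail=2 count=2
After op 3 (write(6)): arr=[8 17 6 _] head=0 tail=3 count=3
After op 4 (write(11)): arr=[8 17 6 11] head=0 tail=0 count=4
After op 5 (read()): arr=[8 17 6 11] head=1 tail=0 count=3
After op 6 (write(14)): arr=[14 17 6 11] head=1 tail=1 count=4
After op 7 (write(20)): arr=[14 20 6 11] head=2 tail=2 count=4
After op 8 (write(16)): arr=[14 20 16 11] head=3 tail=3 count=4
After op 9 (write(1)): arr=[14 20 16 1] head=0 tail=0 count=4
After op 10 (read()): arr=[14 20 16 1] head=1 tail=0 count=3

Answer: 1 0 3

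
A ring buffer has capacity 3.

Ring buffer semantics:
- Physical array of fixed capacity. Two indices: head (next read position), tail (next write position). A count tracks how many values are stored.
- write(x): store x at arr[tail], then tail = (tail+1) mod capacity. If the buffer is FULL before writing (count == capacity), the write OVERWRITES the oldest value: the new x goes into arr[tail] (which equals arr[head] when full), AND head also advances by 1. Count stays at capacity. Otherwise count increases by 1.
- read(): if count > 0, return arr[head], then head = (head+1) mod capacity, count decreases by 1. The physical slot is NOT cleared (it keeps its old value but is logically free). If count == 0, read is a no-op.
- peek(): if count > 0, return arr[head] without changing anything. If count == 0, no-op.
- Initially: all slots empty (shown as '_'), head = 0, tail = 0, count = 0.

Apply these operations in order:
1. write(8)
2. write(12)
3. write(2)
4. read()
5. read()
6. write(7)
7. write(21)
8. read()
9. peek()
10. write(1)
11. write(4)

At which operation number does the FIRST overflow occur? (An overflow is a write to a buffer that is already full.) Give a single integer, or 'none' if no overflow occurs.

Answer: 11

Derivation:
After op 1 (write(8)): arr=[8 _ _] head=0 tail=1 count=1
After op 2 (write(12)): arr=[8 12 _] head=0 tail=2 count=2
After op 3 (write(2)): arr=[8 12 2] head=0 tail=0 count=3
After op 4 (read()): arr=[8 12 2] head=1 tail=0 count=2
After op 5 (read()): arr=[8 12 2] head=2 tail=0 count=1
After op 6 (write(7)): arr=[7 12 2] head=2 tail=1 count=2
After op 7 (write(21)): arr=[7 21 2] head=2 tail=2 count=3
After op 8 (read()): arr=[7 21 2] head=0 tail=2 count=2
After op 9 (peek()): arr=[7 21 2] head=0 tail=2 count=2
After op 10 (write(1)): arr=[7 21 1] head=0 tail=0 count=3
After op 11 (write(4)): arr=[4 21 1] head=1 tail=1 count=3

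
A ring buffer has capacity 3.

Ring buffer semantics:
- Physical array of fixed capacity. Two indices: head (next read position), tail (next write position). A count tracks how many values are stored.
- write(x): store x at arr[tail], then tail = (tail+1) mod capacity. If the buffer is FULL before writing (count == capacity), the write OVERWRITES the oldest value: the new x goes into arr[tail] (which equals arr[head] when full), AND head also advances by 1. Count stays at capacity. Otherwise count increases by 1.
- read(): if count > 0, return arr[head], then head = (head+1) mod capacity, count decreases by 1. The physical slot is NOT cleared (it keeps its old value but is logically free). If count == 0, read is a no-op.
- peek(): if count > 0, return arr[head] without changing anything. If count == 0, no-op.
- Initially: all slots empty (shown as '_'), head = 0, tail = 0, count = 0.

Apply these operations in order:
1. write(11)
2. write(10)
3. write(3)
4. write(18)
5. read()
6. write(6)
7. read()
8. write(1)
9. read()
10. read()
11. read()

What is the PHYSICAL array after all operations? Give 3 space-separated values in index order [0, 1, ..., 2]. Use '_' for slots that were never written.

After op 1 (write(11)): arr=[11 _ _] head=0 tail=1 count=1
After op 2 (write(10)): arr=[11 10 _] head=0 tail=2 count=2
After op 3 (write(3)): arr=[11 10 3] head=0 tail=0 count=3
After op 4 (write(18)): arr=[18 10 3] head=1 tail=1 count=3
After op 5 (read()): arr=[18 10 3] head=2 tail=1 count=2
After op 6 (write(6)): arr=[18 6 3] head=2 tail=2 count=3
After op 7 (read()): arr=[18 6 3] head=0 tail=2 count=2
After op 8 (write(1)): arr=[18 6 1] head=0 tail=0 count=3
After op 9 (read()): arr=[18 6 1] head=1 tail=0 count=2
After op 10 (read()): arr=[18 6 1] head=2 tail=0 count=1
After op 11 (read()): arr=[18 6 1] head=0 tail=0 count=0

Answer: 18 6 1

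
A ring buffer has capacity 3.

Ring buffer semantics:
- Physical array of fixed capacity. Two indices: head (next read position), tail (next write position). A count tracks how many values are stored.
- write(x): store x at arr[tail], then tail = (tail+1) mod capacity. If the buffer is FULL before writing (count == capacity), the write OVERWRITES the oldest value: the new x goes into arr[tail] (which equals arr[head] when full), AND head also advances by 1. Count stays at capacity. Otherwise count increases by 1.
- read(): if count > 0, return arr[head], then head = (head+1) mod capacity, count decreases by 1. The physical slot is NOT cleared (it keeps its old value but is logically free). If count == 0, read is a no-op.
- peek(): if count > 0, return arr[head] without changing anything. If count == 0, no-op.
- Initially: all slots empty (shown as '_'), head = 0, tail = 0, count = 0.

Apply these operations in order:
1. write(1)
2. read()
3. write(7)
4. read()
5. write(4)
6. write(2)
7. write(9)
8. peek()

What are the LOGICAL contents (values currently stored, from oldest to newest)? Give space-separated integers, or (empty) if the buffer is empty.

Answer: 4 2 9

Derivation:
After op 1 (write(1)): arr=[1 _ _] head=0 tail=1 count=1
After op 2 (read()): arr=[1 _ _] head=1 tail=1 count=0
After op 3 (write(7)): arr=[1 7 _] head=1 tail=2 count=1
After op 4 (read()): arr=[1 7 _] head=2 tail=2 count=0
After op 5 (write(4)): arr=[1 7 4] head=2 tail=0 count=1
After op 6 (write(2)): arr=[2 7 4] head=2 tail=1 count=2
After op 7 (write(9)): arr=[2 9 4] head=2 tail=2 count=3
After op 8 (peek()): arr=[2 9 4] head=2 tail=2 count=3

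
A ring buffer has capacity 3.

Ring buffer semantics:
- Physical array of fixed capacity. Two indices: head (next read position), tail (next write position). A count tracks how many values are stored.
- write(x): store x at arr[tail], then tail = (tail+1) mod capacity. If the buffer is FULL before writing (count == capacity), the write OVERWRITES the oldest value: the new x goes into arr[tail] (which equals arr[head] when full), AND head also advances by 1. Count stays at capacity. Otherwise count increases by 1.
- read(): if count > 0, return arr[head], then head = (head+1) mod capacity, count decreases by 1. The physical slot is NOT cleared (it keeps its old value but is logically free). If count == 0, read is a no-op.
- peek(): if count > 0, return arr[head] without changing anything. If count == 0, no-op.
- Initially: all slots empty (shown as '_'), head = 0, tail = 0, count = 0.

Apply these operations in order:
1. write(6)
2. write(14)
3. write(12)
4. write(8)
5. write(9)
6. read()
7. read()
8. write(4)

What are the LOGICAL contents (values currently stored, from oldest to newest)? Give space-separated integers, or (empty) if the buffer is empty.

Answer: 9 4

Derivation:
After op 1 (write(6)): arr=[6 _ _] head=0 tail=1 count=1
After op 2 (write(14)): arr=[6 14 _] head=0 tail=2 count=2
After op 3 (write(12)): arr=[6 14 12] head=0 tail=0 count=3
After op 4 (write(8)): arr=[8 14 12] head=1 tail=1 count=3
After op 5 (write(9)): arr=[8 9 12] head=2 tail=2 count=3
After op 6 (read()): arr=[8 9 12] head=0 tail=2 count=2
After op 7 (read()): arr=[8 9 12] head=1 tail=2 count=1
After op 8 (write(4)): arr=[8 9 4] head=1 tail=0 count=2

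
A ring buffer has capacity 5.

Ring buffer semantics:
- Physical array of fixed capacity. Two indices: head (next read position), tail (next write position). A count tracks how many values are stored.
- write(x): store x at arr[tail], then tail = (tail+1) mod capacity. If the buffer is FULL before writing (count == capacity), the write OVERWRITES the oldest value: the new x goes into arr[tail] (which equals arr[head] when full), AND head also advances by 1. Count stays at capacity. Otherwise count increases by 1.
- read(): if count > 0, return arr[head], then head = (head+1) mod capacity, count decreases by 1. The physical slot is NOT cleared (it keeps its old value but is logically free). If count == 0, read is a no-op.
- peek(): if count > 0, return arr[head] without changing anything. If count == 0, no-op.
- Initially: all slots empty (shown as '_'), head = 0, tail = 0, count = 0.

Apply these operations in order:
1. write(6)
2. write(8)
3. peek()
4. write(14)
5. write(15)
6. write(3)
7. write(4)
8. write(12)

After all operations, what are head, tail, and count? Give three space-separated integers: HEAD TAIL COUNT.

Answer: 2 2 5

Derivation:
After op 1 (write(6)): arr=[6 _ _ _ _] head=0 tail=1 count=1
After op 2 (write(8)): arr=[6 8 _ _ _] head=0 tail=2 count=2
After op 3 (peek()): arr=[6 8 _ _ _] head=0 tail=2 count=2
After op 4 (write(14)): arr=[6 8 14 _ _] head=0 tail=3 count=3
After op 5 (write(15)): arr=[6 8 14 15 _] head=0 tail=4 count=4
After op 6 (write(3)): arr=[6 8 14 15 3] head=0 tail=0 count=5
After op 7 (write(4)): arr=[4 8 14 15 3] head=1 tail=1 count=5
After op 8 (write(12)): arr=[4 12 14 15 3] head=2 tail=2 count=5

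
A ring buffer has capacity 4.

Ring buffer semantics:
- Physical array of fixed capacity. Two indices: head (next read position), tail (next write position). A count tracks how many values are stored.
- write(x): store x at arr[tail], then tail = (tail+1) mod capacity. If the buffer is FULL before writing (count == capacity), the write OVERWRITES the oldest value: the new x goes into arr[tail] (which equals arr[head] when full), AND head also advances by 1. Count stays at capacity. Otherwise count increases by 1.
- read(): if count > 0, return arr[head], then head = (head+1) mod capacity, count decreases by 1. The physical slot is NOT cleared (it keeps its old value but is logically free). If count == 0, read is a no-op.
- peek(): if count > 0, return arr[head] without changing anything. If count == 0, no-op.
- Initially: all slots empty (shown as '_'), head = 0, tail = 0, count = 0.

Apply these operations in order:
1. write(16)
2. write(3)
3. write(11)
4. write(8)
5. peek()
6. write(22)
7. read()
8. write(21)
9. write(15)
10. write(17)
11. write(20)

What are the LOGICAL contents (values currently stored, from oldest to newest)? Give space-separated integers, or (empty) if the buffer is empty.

After op 1 (write(16)): arr=[16 _ _ _] head=0 tail=1 count=1
After op 2 (write(3)): arr=[16 3 _ _] head=0 tail=2 count=2
After op 3 (write(11)): arr=[16 3 11 _] head=0 tail=3 count=3
After op 4 (write(8)): arr=[16 3 11 8] head=0 tail=0 count=4
After op 5 (peek()): arr=[16 3 11 8] head=0 tail=0 count=4
After op 6 (write(22)): arr=[22 3 11 8] head=1 tail=1 count=4
After op 7 (read()): arr=[22 3 11 8] head=2 tail=1 count=3
After op 8 (write(21)): arr=[22 21 11 8] head=2 tail=2 count=4
After op 9 (write(15)): arr=[22 21 15 8] head=3 tail=3 count=4
After op 10 (write(17)): arr=[22 21 15 17] head=0 tail=0 count=4
After op 11 (write(20)): arr=[20 21 15 17] head=1 tail=1 count=4

Answer: 21 15 17 20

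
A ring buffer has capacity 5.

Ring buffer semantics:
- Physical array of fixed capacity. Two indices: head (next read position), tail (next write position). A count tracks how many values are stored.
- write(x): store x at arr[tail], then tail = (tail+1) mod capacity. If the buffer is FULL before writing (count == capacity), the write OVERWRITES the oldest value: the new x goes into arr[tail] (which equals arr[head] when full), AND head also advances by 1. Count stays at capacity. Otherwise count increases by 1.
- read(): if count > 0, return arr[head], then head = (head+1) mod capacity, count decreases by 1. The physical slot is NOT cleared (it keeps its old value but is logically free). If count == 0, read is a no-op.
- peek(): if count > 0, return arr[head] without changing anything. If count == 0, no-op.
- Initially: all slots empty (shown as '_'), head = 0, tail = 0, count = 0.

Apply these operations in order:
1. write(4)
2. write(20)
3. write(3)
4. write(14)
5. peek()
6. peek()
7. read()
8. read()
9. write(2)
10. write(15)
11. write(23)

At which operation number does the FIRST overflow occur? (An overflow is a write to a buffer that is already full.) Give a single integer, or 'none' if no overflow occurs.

Answer: none

Derivation:
After op 1 (write(4)): arr=[4 _ _ _ _] head=0 tail=1 count=1
After op 2 (write(20)): arr=[4 20 _ _ _] head=0 tail=2 count=2
After op 3 (write(3)): arr=[4 20 3 _ _] head=0 tail=3 count=3
After op 4 (write(14)): arr=[4 20 3 14 _] head=0 tail=4 count=4
After op 5 (peek()): arr=[4 20 3 14 _] head=0 tail=4 count=4
After op 6 (peek()): arr=[4 20 3 14 _] head=0 tail=4 count=4
After op 7 (read()): arr=[4 20 3 14 _] head=1 tail=4 count=3
After op 8 (read()): arr=[4 20 3 14 _] head=2 tail=4 count=2
After op 9 (write(2)): arr=[4 20 3 14 2] head=2 tail=0 count=3
After op 10 (write(15)): arr=[15 20 3 14 2] head=2 tail=1 count=4
After op 11 (write(23)): arr=[15 23 3 14 2] head=2 tail=2 count=5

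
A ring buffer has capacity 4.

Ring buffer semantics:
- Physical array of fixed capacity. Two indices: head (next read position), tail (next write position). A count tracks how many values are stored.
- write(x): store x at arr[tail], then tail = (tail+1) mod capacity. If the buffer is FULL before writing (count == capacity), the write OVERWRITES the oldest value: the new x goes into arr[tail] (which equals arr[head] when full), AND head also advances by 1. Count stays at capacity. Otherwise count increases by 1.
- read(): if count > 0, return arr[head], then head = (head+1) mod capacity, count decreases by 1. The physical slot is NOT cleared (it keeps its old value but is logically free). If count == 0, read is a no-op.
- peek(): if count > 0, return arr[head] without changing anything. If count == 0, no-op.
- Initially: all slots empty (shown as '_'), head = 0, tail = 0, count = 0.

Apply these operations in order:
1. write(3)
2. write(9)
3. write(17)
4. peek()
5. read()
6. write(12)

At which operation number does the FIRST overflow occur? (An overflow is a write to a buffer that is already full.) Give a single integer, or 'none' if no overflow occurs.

After op 1 (write(3)): arr=[3 _ _ _] head=0 tail=1 count=1
After op 2 (write(9)): arr=[3 9 _ _] head=0 tail=2 count=2
After op 3 (write(17)): arr=[3 9 17 _] head=0 tail=3 count=3
After op 4 (peek()): arr=[3 9 17 _] head=0 tail=3 count=3
After op 5 (read()): arr=[3 9 17 _] head=1 tail=3 count=2
After op 6 (write(12)): arr=[3 9 17 12] head=1 tail=0 count=3

Answer: none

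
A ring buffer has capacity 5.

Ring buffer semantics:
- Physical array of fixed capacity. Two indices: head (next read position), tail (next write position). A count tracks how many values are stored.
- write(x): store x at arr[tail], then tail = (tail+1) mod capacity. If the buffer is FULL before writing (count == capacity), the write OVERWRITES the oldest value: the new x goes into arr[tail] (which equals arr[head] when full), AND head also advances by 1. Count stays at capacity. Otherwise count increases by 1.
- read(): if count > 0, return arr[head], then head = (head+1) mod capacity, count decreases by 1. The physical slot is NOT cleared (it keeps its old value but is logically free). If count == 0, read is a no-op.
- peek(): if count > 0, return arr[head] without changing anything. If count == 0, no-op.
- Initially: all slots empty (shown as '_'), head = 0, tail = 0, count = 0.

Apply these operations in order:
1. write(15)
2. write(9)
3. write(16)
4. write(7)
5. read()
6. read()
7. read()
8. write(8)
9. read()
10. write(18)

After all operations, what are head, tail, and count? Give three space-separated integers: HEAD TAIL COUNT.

After op 1 (write(15)): arr=[15 _ _ _ _] head=0 tail=1 count=1
After op 2 (write(9)): arr=[15 9 _ _ _] head=0 tail=2 count=2
After op 3 (write(16)): arr=[15 9 16 _ _] head=0 tail=3 count=3
After op 4 (write(7)): arr=[15 9 16 7 _] head=0 tail=4 count=4
After op 5 (read()): arr=[15 9 16 7 _] head=1 tail=4 count=3
After op 6 (read()): arr=[15 9 16 7 _] head=2 tail=4 count=2
After op 7 (read()): arr=[15 9 16 7 _] head=3 tail=4 count=1
After op 8 (write(8)): arr=[15 9 16 7 8] head=3 tail=0 count=2
After op 9 (read()): arr=[15 9 16 7 8] head=4 tail=0 count=1
After op 10 (write(18)): arr=[18 9 16 7 8] head=4 tail=1 count=2

Answer: 4 1 2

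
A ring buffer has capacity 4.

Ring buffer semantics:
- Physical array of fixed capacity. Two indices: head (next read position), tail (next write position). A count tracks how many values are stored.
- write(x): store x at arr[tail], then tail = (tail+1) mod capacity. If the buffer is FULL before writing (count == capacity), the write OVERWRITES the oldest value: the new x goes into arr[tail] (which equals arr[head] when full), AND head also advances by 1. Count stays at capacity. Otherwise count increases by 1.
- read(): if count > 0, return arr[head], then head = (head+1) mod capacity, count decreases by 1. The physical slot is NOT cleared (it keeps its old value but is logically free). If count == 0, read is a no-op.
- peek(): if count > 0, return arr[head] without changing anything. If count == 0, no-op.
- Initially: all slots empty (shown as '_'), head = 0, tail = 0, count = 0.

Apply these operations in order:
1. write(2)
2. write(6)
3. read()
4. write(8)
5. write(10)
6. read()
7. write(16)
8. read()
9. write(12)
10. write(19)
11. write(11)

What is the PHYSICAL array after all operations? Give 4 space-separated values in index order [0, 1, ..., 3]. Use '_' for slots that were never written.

Answer: 16 12 19 11

Derivation:
After op 1 (write(2)): arr=[2 _ _ _] head=0 tail=1 count=1
After op 2 (write(6)): arr=[2 6 _ _] head=0 tail=2 count=2
After op 3 (read()): arr=[2 6 _ _] head=1 tail=2 count=1
After op 4 (write(8)): arr=[2 6 8 _] head=1 tail=3 count=2
After op 5 (write(10)): arr=[2 6 8 10] head=1 tail=0 count=3
After op 6 (read()): arr=[2 6 8 10] head=2 tail=0 count=2
After op 7 (write(16)): arr=[16 6 8 10] head=2 tail=1 count=3
After op 8 (read()): arr=[16 6 8 10] head=3 tail=1 count=2
After op 9 (write(12)): arr=[16 12 8 10] head=3 tail=2 count=3
After op 10 (write(19)): arr=[16 12 19 10] head=3 tail=3 count=4
After op 11 (write(11)): arr=[16 12 19 11] head=0 tail=0 count=4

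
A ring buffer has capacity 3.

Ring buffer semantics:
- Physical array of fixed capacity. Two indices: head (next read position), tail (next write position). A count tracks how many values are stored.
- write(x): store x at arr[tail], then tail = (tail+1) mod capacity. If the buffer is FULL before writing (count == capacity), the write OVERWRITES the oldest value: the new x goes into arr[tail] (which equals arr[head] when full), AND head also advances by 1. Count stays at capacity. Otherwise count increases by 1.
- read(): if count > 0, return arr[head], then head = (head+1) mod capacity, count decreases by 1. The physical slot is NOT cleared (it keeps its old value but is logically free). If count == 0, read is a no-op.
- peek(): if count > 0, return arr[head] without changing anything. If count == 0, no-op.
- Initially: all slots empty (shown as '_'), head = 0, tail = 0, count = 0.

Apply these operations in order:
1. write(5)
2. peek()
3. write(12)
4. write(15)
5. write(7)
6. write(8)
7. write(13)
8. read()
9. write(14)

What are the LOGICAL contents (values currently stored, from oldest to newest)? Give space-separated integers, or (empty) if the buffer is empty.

Answer: 8 13 14

Derivation:
After op 1 (write(5)): arr=[5 _ _] head=0 tail=1 count=1
After op 2 (peek()): arr=[5 _ _] head=0 tail=1 count=1
After op 3 (write(12)): arr=[5 12 _] head=0 tail=2 count=2
After op 4 (write(15)): arr=[5 12 15] head=0 tail=0 count=3
After op 5 (write(7)): arr=[7 12 15] head=1 tail=1 count=3
After op 6 (write(8)): arr=[7 8 15] head=2 tail=2 count=3
After op 7 (write(13)): arr=[7 8 13] head=0 tail=0 count=3
After op 8 (read()): arr=[7 8 13] head=1 tail=0 count=2
After op 9 (write(14)): arr=[14 8 13] head=1 tail=1 count=3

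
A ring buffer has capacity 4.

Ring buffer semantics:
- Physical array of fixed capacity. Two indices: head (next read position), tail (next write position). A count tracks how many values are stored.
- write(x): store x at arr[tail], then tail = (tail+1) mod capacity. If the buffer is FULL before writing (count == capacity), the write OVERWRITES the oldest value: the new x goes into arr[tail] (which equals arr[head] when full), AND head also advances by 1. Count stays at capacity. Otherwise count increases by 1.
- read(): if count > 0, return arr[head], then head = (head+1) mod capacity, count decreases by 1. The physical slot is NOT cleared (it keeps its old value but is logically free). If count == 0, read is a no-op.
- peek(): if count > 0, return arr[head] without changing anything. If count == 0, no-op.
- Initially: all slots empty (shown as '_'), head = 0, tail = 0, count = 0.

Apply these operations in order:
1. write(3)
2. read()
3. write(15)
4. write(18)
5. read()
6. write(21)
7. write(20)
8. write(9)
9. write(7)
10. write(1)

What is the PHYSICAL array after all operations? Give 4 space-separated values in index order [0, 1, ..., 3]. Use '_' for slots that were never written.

After op 1 (write(3)): arr=[3 _ _ _] head=0 tail=1 count=1
After op 2 (read()): arr=[3 _ _ _] head=1 tail=1 count=0
After op 3 (write(15)): arr=[3 15 _ _] head=1 tail=2 count=1
After op 4 (write(18)): arr=[3 15 18 _] head=1 tail=3 count=2
After op 5 (read()): arr=[3 15 18 _] head=2 tail=3 count=1
After op 6 (write(21)): arr=[3 15 18 21] head=2 tail=0 count=2
After op 7 (write(20)): arr=[20 15 18 21] head=2 tail=1 count=3
After op 8 (write(9)): arr=[20 9 18 21] head=2 tail=2 count=4
After op 9 (write(7)): arr=[20 9 7 21] head=3 tail=3 count=4
After op 10 (write(1)): arr=[20 9 7 1] head=0 tail=0 count=4

Answer: 20 9 7 1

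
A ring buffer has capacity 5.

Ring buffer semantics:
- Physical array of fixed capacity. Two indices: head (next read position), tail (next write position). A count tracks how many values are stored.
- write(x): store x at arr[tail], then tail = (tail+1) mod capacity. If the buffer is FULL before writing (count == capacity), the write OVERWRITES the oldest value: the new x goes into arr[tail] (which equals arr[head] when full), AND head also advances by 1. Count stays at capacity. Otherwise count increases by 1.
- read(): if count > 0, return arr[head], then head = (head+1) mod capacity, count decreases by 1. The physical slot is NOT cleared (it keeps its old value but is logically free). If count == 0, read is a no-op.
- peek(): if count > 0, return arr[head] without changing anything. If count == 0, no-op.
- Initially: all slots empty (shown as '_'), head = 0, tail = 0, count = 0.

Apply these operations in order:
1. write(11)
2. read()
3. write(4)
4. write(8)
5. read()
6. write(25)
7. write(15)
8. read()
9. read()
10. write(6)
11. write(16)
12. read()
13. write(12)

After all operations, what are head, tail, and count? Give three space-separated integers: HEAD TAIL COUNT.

Answer: 0 3 3

Derivation:
After op 1 (write(11)): arr=[11 _ _ _ _] head=0 tail=1 count=1
After op 2 (read()): arr=[11 _ _ _ _] head=1 tail=1 count=0
After op 3 (write(4)): arr=[11 4 _ _ _] head=1 tail=2 count=1
After op 4 (write(8)): arr=[11 4 8 _ _] head=1 tail=3 count=2
After op 5 (read()): arr=[11 4 8 _ _] head=2 tail=3 count=1
After op 6 (write(25)): arr=[11 4 8 25 _] head=2 tail=4 count=2
After op 7 (write(15)): arr=[11 4 8 25 15] head=2 tail=0 count=3
After op 8 (read()): arr=[11 4 8 25 15] head=3 tail=0 count=2
After op 9 (read()): arr=[11 4 8 25 15] head=4 tail=0 count=1
After op 10 (write(6)): arr=[6 4 8 25 15] head=4 tail=1 count=2
After op 11 (write(16)): arr=[6 16 8 25 15] head=4 tail=2 count=3
After op 12 (read()): arr=[6 16 8 25 15] head=0 tail=2 count=2
After op 13 (write(12)): arr=[6 16 12 25 15] head=0 tail=3 count=3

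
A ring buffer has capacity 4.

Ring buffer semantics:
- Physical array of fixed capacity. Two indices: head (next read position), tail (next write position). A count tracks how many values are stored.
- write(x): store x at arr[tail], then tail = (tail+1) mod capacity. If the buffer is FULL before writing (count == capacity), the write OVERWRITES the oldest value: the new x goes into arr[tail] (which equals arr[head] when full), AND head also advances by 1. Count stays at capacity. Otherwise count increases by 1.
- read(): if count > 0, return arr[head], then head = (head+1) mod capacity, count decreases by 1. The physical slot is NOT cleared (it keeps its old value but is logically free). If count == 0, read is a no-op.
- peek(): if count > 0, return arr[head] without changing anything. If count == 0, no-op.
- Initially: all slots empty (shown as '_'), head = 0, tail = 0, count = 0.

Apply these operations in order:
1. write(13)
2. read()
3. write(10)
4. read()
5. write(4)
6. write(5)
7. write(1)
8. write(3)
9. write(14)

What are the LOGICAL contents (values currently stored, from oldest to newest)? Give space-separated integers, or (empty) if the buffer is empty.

After op 1 (write(13)): arr=[13 _ _ _] head=0 tail=1 count=1
After op 2 (read()): arr=[13 _ _ _] head=1 tail=1 count=0
After op 3 (write(10)): arr=[13 10 _ _] head=1 tail=2 count=1
After op 4 (read()): arr=[13 10 _ _] head=2 tail=2 count=0
After op 5 (write(4)): arr=[13 10 4 _] head=2 tail=3 count=1
After op 6 (write(5)): arr=[13 10 4 5] head=2 tail=0 count=2
After op 7 (write(1)): arr=[1 10 4 5] head=2 tail=1 count=3
After op 8 (write(3)): arr=[1 3 4 5] head=2 tail=2 count=4
After op 9 (write(14)): arr=[1 3 14 5] head=3 tail=3 count=4

Answer: 5 1 3 14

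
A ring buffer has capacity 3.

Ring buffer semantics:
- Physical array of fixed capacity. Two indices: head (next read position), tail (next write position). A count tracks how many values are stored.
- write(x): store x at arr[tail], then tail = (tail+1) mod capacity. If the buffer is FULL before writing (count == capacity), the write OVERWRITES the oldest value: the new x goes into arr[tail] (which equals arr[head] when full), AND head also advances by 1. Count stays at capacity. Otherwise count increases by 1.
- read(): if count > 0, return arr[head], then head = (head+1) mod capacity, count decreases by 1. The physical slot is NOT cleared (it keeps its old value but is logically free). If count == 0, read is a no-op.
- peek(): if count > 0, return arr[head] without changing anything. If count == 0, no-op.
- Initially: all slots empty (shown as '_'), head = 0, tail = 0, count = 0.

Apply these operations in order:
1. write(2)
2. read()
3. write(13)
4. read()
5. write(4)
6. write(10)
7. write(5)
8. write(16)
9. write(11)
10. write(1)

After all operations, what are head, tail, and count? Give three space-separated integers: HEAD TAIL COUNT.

Answer: 2 2 3

Derivation:
After op 1 (write(2)): arr=[2 _ _] head=0 tail=1 count=1
After op 2 (read()): arr=[2 _ _] head=1 tail=1 count=0
After op 3 (write(13)): arr=[2 13 _] head=1 tail=2 count=1
After op 4 (read()): arr=[2 13 _] head=2 tail=2 count=0
After op 5 (write(4)): arr=[2 13 4] head=2 tail=0 count=1
After op 6 (write(10)): arr=[10 13 4] head=2 tail=1 count=2
After op 7 (write(5)): arr=[10 5 4] head=2 tail=2 count=3
After op 8 (write(16)): arr=[10 5 16] head=0 tail=0 count=3
After op 9 (write(11)): arr=[11 5 16] head=1 tail=1 count=3
After op 10 (write(1)): arr=[11 1 16] head=2 tail=2 count=3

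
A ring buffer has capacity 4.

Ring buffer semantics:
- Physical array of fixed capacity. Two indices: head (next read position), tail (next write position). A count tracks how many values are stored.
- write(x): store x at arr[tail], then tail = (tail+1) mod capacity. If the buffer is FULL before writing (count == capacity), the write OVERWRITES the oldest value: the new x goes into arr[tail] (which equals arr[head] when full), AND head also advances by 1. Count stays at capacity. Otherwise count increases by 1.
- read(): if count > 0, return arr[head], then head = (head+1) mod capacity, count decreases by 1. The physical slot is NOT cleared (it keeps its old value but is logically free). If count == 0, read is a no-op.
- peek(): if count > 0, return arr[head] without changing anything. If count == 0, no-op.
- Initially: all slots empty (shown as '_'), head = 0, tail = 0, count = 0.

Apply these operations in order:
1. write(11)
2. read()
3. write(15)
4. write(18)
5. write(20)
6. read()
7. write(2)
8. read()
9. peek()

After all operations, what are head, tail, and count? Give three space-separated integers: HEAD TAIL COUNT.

After op 1 (write(11)): arr=[11 _ _ _] head=0 tail=1 count=1
After op 2 (read()): arr=[11 _ _ _] head=1 tail=1 count=0
After op 3 (write(15)): arr=[11 15 _ _] head=1 tail=2 count=1
After op 4 (write(18)): arr=[11 15 18 _] head=1 tail=3 count=2
After op 5 (write(20)): arr=[11 15 18 20] head=1 tail=0 count=3
After op 6 (read()): arr=[11 15 18 20] head=2 tail=0 count=2
After op 7 (write(2)): arr=[2 15 18 20] head=2 tail=1 count=3
After op 8 (read()): arr=[2 15 18 20] head=3 tail=1 count=2
After op 9 (peek()): arr=[2 15 18 20] head=3 tail=1 count=2

Answer: 3 1 2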